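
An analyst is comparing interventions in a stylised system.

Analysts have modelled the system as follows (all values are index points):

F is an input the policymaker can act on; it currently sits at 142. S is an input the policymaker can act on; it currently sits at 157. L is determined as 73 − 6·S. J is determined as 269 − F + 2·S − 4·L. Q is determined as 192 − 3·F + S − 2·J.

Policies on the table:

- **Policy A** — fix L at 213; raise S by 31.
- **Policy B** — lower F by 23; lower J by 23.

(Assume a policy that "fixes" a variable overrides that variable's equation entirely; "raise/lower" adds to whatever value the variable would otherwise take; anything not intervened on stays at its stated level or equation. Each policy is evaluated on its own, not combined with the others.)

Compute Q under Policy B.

-7842

Policy B (F − 23, J − 23):
  F = 142 − 23 = 119
  S = 157
  L = 73 − 6·157 = -869
  J = 269 − 119 + 2·157 − 4·(-869) (−23 from intervention) = 3917
  Q = 192 − 3·119 + 157 − 2·3917 = -7842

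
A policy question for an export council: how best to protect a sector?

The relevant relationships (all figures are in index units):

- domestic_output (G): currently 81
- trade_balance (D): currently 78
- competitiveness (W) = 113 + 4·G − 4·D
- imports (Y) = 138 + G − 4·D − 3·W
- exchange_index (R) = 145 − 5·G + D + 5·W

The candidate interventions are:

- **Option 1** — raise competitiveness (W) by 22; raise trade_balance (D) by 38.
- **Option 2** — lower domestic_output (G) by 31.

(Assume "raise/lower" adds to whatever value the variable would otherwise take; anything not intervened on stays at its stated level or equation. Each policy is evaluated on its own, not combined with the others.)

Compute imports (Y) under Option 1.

Option 1 (W + 22, D + 38):
  G = 81
  D = 78 + 38 = 116
  W = 113 + 4·81 − 4·116 (+22 from intervention) = -5
  Y = 138 + 81 − 4·116 − 3·(-5) = -230

-230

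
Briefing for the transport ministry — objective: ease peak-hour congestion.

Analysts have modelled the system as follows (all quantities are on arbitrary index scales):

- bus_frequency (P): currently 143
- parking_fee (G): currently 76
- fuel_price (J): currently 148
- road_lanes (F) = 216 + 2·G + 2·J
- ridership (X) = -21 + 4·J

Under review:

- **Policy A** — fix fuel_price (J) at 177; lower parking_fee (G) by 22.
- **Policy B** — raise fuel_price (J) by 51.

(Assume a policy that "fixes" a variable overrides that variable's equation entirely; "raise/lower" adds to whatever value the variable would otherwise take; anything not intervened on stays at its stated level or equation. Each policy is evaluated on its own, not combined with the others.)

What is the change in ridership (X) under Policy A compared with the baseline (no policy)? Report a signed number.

Baseline:
  J = 148
  X = -21 + 4·148 = 571
Policy A (J := 177, G − 22):
  J = 177
  X = -21 + 4·177 = 687
Change in X: 687 − 571 = 116

116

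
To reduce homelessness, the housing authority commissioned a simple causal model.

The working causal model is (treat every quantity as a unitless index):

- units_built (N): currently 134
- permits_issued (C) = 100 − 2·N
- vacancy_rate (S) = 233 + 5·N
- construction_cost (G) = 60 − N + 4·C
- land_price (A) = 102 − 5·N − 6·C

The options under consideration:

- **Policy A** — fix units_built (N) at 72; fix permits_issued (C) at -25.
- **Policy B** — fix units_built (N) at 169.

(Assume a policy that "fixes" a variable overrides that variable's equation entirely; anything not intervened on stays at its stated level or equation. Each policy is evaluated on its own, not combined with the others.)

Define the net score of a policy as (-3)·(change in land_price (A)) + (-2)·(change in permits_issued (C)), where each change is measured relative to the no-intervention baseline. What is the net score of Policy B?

-595

Baseline:
  N = 134
  C = 100 − 2·134 = -168
  A = 102 − 5·134 − 6·(-168) = 440
Policy B (N := 169):
  N = 169
  C = 100 − 2·169 = -238
  A = 102 − 5·169 − 6·(-238) = 685
ΔA = 685 − 440 = 245; ΔC = -238 − (-168) = -70
Score = (-3)·245 + (-2)·(-70) = -595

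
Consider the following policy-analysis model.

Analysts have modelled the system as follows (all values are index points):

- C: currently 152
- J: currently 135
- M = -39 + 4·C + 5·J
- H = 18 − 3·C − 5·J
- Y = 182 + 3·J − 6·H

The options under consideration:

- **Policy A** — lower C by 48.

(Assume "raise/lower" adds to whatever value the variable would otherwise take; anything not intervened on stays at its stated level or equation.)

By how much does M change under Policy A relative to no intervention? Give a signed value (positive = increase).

Baseline:
  C = 152
  J = 135
  M = -39 + 4·152 + 5·135 = 1244
Policy A (C − 48):
  C = 152 − 48 = 104
  J = 135
  M = -39 + 4·104 + 5·135 = 1052
Change in M: 1052 − 1244 = -192

-192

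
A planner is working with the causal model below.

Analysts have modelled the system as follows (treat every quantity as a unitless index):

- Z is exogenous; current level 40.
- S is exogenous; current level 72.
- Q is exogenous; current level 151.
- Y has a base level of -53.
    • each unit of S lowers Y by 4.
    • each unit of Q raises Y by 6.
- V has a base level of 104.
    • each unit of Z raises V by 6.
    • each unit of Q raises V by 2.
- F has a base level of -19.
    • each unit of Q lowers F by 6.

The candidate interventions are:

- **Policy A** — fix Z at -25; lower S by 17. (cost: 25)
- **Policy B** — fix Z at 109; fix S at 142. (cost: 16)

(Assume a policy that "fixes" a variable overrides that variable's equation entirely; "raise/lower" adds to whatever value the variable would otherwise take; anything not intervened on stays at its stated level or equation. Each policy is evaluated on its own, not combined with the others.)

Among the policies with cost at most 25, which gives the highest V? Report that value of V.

Policy A (Z := -25, S − 17):
  Z = -25
  Q = 151
  V = 104 + 6·(-25) + 2·151 = 256
Policy B (Z := 109, S := 142):
  Z = 109
  Q = 151
  V = 104 + 6·109 + 2·151 = 1060
Comparing — Policy A: V=256, Policy B: V=1060. Highest is 1060 (Policy B).

1060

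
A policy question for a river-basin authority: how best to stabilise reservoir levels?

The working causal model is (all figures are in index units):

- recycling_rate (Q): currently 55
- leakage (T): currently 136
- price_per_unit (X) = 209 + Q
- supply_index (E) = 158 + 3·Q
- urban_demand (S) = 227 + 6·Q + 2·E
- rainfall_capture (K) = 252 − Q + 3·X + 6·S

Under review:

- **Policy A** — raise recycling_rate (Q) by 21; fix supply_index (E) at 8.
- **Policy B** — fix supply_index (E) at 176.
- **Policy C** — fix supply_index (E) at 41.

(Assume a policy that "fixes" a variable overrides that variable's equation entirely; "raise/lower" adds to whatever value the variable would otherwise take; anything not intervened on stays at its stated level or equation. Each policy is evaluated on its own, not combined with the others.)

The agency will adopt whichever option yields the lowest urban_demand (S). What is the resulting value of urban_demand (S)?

639

Policy A (Q + 21, E := 8):
  Q = 55 + 21 = 76
  E = 8
  S = 227 + 6·76 + 2·8 = 699
Policy B (E := 176):
  Q = 55
  E = 176
  S = 227 + 6·55 + 2·176 = 909
Policy C (E := 41):
  Q = 55
  E = 41
  S = 227 + 6·55 + 2·41 = 639
Comparing — Policy A: S=699, Policy B: S=909, Policy C: S=639. Lowest is 639 (Policy C).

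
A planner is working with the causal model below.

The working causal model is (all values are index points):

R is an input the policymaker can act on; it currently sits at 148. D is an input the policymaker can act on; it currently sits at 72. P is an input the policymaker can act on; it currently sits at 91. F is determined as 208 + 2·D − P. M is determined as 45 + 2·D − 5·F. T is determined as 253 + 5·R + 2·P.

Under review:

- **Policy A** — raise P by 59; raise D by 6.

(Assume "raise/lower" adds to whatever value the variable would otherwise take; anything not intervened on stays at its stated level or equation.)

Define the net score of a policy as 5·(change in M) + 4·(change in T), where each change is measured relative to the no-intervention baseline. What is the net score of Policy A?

1707

Baseline:
  R = 148
  D = 72
  P = 91
  F = 208 + 2·72 − 91 = 261
  M = 45 + 2·72 − 5·261 = -1116
  T = 253 + 5·148 + 2·91 = 1175
Policy A (P + 59, D + 6):
  R = 148
  D = 72 + 6 = 78
  P = 91 + 59 = 150
  F = 208 + 2·78 − 150 = 214
  M = 45 + 2·78 − 5·214 = -869
  T = 253 + 5·148 + 2·150 = 1293
ΔM = -869 − (-1116) = 247; ΔT = 1293 − 1175 = 118
Score = 5·247 + 4·118 = 1707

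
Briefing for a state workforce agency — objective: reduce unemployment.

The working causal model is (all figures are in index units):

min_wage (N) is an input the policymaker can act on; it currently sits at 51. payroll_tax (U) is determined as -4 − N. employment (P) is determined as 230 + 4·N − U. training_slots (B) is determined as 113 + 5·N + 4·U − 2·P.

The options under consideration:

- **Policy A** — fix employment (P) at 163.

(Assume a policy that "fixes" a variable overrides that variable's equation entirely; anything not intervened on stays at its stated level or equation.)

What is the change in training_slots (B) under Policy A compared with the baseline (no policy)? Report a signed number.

Baseline:
  N = 51
  U = -4 − 51 = -55
  P = 230 + 4·51 − (-55) = 489
  B = 113 + 5·51 + 4·(-55) − 2·489 = -830
Policy A (P := 163):
  N = 51
  U = -4 − 51 = -55
  P = 163
  B = 113 + 5·51 + 4·(-55) − 2·163 = -178
Change in B: -178 − (-830) = 652

652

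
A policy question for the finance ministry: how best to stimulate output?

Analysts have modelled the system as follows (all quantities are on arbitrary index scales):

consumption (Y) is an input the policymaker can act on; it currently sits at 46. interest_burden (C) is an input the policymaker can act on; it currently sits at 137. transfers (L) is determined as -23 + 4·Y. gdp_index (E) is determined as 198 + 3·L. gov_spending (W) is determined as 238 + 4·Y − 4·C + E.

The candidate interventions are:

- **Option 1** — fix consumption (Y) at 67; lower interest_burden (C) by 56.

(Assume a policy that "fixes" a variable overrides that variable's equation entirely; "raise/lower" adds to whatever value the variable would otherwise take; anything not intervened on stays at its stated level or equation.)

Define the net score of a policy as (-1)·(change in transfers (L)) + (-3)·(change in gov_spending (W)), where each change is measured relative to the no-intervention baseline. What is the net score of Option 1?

Baseline:
  Y = 46
  C = 137
  L = -23 + 4·46 = 161
  E = 198 + 3·161 = 681
  W = 238 + 4·46 − 4·137 + 681 = 555
Option 1 (Y := 67, C − 56):
  Y = 67
  C = 137 − 56 = 81
  L = -23 + 4·67 = 245
  E = 198 + 3·245 = 933
  W = 238 + 4·67 − 4·81 + 933 = 1115
ΔL = 245 − 161 = 84; ΔW = 1115 − 555 = 560
Score = (-1)·84 + (-3)·560 = -1764

-1764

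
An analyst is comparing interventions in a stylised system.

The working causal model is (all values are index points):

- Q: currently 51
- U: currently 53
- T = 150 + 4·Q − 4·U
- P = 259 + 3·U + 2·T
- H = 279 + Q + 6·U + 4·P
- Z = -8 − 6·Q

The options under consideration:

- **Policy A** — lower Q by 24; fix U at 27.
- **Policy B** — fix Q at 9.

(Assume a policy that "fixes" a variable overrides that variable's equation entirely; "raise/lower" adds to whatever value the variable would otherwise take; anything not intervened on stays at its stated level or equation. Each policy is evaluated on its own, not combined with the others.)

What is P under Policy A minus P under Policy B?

274

Policy A (Q − 24, U := 27):
  Q = 51 − 24 = 27
  U = 27
  T = 150 + 4·27 − 4·27 = 150
  P = 259 + 3·27 + 2·150 = 640
Policy B (Q := 9):
  Q = 9
  U = 53
  T = 150 + 4·9 − 4·53 = -26
  P = 259 + 3·53 + 2·(-26) = 366
P: 640 − 366 = 274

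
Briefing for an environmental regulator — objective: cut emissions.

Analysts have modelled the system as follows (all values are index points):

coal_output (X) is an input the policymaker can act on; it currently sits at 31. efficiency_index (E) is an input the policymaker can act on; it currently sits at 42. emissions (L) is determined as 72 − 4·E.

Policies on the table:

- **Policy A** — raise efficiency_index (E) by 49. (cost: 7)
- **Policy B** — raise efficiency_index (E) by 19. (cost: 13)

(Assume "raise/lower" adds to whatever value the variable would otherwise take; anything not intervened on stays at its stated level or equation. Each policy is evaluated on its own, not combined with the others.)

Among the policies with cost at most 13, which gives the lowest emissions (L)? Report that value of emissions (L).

-292

Policy A (E + 49):
  E = 42 + 49 = 91
  L = 72 − 4·91 = -292
Policy B (E + 19):
  E = 42 + 19 = 61
  L = 72 − 4·61 = -172
Comparing — Policy A: L=-292, Policy B: L=-172. Lowest is -292 (Policy A).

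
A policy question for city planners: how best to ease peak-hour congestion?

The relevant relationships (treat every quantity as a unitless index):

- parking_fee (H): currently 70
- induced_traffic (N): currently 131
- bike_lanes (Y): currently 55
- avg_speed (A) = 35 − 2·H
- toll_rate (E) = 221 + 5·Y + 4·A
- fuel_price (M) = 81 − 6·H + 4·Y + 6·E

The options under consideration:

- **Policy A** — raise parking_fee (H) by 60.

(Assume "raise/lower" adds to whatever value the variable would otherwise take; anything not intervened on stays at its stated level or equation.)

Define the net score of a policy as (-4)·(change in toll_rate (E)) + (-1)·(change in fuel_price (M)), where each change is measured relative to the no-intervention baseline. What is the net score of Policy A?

Baseline:
  H = 70
  Y = 55
  A = 35 − 2·70 = -105
  E = 221 + 5·55 + 4·(-105) = 76
  M = 81 − 6·70 + 4·55 + 6·76 = 337
Policy A (H + 60):
  H = 70 + 60 = 130
  Y = 55
  A = 35 − 2·130 = -225
  E = 221 + 5·55 + 4·(-225) = -404
  M = 81 − 6·130 + 4·55 + 6·(-404) = -2903
ΔE = -404 − 76 = -480; ΔM = -2903 − 337 = -3240
Score = (-4)·(-480) + (-1)·(-3240) = 5160

5160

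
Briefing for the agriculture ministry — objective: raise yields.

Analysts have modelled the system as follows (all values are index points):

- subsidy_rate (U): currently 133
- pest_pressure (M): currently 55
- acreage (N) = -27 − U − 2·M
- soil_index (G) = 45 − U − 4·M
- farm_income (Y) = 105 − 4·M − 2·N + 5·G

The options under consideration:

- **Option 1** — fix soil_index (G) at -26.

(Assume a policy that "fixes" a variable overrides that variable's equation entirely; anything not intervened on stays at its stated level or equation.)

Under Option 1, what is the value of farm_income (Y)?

Option 1 (G := -26):
  U = 133
  M = 55
  N = -27 − 133 − 2·55 = -270
  G = -26
  Y = 105 − 4·55 − 2·(-270) + 5·(-26) = 295

295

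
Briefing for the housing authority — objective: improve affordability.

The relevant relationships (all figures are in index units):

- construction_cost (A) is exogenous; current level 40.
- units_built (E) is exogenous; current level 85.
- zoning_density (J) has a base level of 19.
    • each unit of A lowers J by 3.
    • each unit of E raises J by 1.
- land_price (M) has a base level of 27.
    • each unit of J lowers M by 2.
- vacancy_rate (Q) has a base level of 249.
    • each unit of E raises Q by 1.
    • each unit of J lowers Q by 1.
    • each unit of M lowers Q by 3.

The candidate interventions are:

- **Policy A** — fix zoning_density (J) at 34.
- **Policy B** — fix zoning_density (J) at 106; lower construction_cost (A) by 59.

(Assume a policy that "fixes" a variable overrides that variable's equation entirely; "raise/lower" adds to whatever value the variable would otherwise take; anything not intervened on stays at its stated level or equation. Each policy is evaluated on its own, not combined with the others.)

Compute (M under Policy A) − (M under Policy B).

144

Policy A (J := 34):
  A = 40
  E = 85
  J = 34
  M = 27 − 2·34 = -41
Policy B (J := 106, A − 59):
  A = 40 − 59 = -19
  E = 85
  J = 106
  M = 27 − 2·106 = -185
M: -41 − (-185) = 144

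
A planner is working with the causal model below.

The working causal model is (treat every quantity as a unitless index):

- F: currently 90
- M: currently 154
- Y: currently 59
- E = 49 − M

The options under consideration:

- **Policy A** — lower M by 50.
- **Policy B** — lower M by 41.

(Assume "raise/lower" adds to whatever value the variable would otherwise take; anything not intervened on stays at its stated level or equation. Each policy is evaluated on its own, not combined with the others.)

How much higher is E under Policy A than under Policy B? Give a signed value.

9

Policy A (M − 50):
  M = 154 − 50 = 104
  E = 49 − 104 = -55
Policy B (M − 41):
  M = 154 − 41 = 113
  E = 49 − 113 = -64
E: -55 − (-64) = 9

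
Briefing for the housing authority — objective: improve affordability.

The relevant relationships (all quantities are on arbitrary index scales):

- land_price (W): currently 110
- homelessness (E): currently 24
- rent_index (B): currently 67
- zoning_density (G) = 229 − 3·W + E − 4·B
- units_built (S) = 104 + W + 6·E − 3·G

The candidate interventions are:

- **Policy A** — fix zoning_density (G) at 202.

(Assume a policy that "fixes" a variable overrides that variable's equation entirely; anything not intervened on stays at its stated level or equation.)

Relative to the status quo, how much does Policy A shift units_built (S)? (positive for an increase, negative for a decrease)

Baseline:
  W = 110
  E = 24
  B = 67
  G = 229 − 3·110 + 24 − 4·67 = -345
  S = 104 + 110 + 6·24 − 3·(-345) = 1393
Policy A (G := 202):
  W = 110
  E = 24
  B = 67
  G = 202
  S = 104 + 110 + 6·24 − 3·202 = -248
Change in S: -248 − 1393 = -1641

-1641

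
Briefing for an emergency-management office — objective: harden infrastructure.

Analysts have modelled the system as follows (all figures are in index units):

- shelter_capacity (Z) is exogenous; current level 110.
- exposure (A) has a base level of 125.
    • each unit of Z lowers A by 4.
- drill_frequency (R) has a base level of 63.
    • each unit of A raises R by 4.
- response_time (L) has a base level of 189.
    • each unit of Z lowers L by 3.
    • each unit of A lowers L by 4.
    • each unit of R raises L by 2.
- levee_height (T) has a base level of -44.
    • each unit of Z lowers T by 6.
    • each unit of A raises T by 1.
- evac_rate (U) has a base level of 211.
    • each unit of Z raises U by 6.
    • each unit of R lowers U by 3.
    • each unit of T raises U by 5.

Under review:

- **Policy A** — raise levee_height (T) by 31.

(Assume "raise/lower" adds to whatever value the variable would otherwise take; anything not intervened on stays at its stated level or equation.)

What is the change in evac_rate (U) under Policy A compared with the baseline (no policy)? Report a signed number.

Baseline:
  Z = 110
  A = 125 − 4·110 = -315
  R = 63 + 4·(-315) = -1197
  T = -44 − 6·110 + (-315) = -1019
  U = 211 + 6·110 − 3·(-1197) + 5·(-1019) = -633
Policy A (T + 31):
  Z = 110
  A = 125 − 4·110 = -315
  R = 63 + 4·(-315) = -1197
  T = -44 − 6·110 + (-315) (+31 from intervention) = -988
  U = 211 + 6·110 − 3·(-1197) + 5·(-988) = -478
Change in U: -478 − (-633) = 155

155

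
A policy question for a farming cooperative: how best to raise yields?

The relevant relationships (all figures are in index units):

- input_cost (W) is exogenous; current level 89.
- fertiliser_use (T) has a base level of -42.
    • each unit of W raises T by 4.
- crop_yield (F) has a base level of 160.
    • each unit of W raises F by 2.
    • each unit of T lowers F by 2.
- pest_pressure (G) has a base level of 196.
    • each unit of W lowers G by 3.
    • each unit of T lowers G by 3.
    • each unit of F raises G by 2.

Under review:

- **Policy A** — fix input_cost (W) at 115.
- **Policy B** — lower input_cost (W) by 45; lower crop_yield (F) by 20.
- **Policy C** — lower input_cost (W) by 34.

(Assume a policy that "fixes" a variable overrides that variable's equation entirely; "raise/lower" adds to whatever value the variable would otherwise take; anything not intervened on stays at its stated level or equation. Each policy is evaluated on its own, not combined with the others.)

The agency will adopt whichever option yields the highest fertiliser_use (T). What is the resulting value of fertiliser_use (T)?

418

Policy A (W := 115):
  W = 115
  T = -42 + 4·115 = 418
Policy B (W − 45, F − 20):
  W = 89 − 45 = 44
  T = -42 + 4·44 = 134
Policy C (W − 34):
  W = 89 − 34 = 55
  T = -42 + 4·55 = 178
Comparing — Policy A: T=418, Policy B: T=134, Policy C: T=178. Highest is 418 (Policy A).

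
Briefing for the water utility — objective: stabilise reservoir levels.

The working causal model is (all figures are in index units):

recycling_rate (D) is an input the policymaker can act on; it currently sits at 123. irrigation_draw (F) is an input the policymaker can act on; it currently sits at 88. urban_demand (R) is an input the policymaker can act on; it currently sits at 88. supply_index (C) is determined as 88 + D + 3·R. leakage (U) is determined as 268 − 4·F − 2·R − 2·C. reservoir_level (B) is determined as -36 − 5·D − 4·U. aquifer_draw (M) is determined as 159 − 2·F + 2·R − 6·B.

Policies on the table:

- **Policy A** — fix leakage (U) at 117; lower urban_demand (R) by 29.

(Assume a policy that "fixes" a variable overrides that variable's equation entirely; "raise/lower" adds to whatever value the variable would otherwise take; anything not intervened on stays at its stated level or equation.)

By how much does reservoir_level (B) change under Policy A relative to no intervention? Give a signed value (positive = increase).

Baseline:
  D = 123
  F = 88
  R = 88
  C = 88 + 123 + 3·88 = 475
  U = 268 − 4·88 − 2·88 − 2·475 = -1210
  B = -36 − 5·123 − 4·(-1210) = 4189
Policy A (U := 117, R − 29):
  D = 123
  F = 88
  R = 88 − 29 = 59
  C = 88 + 123 + 3·59 = 388
  U = 117
  B = -36 − 5·123 − 4·117 = -1119
Change in B: -1119 − 4189 = -5308

-5308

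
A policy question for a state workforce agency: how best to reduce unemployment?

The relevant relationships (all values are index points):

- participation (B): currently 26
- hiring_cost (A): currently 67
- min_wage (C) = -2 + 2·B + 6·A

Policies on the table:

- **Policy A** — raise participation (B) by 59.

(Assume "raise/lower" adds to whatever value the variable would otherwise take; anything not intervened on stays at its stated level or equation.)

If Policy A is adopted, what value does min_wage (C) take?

Policy A (B + 59):
  B = 26 + 59 = 85
  A = 67
  C = -2 + 2·85 + 6·67 = 570

570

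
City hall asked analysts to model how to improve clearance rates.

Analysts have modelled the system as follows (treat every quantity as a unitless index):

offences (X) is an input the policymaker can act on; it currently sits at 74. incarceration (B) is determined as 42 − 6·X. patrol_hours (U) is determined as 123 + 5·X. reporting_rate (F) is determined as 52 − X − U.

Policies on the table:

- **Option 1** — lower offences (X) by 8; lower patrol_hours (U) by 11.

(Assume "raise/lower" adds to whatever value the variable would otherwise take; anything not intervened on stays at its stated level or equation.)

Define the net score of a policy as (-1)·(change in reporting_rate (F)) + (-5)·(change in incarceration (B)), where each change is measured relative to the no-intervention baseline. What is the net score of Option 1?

-299

Baseline:
  X = 74
  B = 42 − 6·74 = -402
  U = 123 + 5·74 = 493
  F = 52 − 74 − 493 = -515
Option 1 (X − 8, U − 11):
  X = 74 − 8 = 66
  B = 42 − 6·66 = -354
  U = 123 + 5·66 (−11 from intervention) = 442
  F = 52 − 66 − 442 = -456
ΔF = -456 − (-515) = 59; ΔB = -354 − (-402) = 48
Score = (-1)·59 + (-5)·48 = -299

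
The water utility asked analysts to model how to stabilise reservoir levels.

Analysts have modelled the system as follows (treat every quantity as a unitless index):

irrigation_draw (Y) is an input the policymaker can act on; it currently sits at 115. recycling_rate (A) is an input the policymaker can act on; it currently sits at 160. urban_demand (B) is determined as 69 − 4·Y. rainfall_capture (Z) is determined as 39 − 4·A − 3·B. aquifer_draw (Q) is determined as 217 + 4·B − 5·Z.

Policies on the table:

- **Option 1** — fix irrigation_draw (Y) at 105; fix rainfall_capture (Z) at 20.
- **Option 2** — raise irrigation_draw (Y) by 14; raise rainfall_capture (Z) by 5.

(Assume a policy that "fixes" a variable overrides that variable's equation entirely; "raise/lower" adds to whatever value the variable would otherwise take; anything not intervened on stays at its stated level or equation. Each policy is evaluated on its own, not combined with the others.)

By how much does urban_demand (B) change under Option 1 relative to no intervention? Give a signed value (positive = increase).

Baseline:
  Y = 115
  B = 69 − 4·115 = -391
Option 1 (Y := 105, Z := 20):
  Y = 105
  B = 69 − 4·105 = -351
Change in B: -351 − (-391) = 40

40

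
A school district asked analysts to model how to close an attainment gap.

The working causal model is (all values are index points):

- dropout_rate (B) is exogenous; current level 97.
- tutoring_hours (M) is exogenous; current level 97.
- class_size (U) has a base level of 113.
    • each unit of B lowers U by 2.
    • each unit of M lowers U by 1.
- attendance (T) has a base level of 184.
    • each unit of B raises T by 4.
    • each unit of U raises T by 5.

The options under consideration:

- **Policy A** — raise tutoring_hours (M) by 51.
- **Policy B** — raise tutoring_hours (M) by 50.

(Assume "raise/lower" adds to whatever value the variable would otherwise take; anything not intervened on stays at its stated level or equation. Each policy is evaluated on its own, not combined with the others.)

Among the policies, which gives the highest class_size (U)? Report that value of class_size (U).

-228

Policy A (M + 51):
  B = 97
  M = 97 + 51 = 148
  U = 113 − 2·97 − 148 = -229
Policy B (M + 50):
  B = 97
  M = 97 + 50 = 147
  U = 113 − 2·97 − 147 = -228
Comparing — Policy A: U=-229, Policy B: U=-228. Highest is -228 (Policy B).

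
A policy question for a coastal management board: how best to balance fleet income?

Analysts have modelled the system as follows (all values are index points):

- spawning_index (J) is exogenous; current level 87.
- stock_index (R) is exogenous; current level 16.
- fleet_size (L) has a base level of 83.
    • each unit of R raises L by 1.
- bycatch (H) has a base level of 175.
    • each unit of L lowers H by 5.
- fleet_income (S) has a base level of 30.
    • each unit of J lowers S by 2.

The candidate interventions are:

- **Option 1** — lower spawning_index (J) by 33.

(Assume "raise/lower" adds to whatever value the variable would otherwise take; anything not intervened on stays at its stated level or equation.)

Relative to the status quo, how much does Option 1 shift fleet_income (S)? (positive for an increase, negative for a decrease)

Baseline:
  J = 87
  S = 30 − 2·87 = -144
Option 1 (J − 33):
  J = 87 − 33 = 54
  S = 30 − 2·54 = -78
Change in S: -78 − (-144) = 66

66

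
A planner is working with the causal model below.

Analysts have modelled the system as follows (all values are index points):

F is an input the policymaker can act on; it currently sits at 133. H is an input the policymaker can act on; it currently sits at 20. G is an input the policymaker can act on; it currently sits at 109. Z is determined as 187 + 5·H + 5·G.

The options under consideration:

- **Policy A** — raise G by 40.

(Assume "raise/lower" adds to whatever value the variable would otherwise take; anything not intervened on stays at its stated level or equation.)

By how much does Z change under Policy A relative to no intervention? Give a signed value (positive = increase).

200

Baseline:
  H = 20
  G = 109
  Z = 187 + 5·20 + 5·109 = 832
Policy A (G + 40):
  H = 20
  G = 109 + 40 = 149
  Z = 187 + 5·20 + 5·149 = 1032
Change in Z: 1032 − 832 = 200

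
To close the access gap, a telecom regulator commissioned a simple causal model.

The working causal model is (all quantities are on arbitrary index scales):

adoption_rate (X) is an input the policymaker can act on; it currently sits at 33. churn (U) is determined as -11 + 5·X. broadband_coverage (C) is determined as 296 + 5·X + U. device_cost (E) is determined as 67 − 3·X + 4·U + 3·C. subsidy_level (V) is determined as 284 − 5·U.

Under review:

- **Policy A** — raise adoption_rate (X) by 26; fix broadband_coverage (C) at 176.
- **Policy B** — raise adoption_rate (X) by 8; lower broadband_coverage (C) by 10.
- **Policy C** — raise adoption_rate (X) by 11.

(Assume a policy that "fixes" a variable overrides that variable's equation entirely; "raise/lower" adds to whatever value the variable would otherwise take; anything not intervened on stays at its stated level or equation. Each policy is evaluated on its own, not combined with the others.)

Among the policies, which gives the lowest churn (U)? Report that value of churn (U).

194

Policy A (X + 26, C := 176):
  X = 33 + 26 = 59
  U = -11 + 5·59 = 284
Policy B (X + 8, C − 10):
  X = 33 + 8 = 41
  U = -11 + 5·41 = 194
Policy C (X + 11):
  X = 33 + 11 = 44
  U = -11 + 5·44 = 209
Comparing — Policy A: U=284, Policy B: U=194, Policy C: U=209. Lowest is 194 (Policy B).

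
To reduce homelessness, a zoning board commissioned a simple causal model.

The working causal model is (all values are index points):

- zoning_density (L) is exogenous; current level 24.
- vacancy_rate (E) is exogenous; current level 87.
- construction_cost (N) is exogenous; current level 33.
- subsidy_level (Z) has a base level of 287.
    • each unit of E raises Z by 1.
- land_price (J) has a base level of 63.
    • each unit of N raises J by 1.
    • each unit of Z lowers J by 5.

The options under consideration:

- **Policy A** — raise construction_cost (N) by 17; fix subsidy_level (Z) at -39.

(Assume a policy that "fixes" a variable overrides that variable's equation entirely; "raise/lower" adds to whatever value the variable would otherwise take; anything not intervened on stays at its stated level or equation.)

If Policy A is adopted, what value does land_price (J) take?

Policy A (N + 17, Z := -39):
  E = 87
  N = 33 + 17 = 50
  Z = -39
  J = 63 + 50 − 5·(-39) = 308

308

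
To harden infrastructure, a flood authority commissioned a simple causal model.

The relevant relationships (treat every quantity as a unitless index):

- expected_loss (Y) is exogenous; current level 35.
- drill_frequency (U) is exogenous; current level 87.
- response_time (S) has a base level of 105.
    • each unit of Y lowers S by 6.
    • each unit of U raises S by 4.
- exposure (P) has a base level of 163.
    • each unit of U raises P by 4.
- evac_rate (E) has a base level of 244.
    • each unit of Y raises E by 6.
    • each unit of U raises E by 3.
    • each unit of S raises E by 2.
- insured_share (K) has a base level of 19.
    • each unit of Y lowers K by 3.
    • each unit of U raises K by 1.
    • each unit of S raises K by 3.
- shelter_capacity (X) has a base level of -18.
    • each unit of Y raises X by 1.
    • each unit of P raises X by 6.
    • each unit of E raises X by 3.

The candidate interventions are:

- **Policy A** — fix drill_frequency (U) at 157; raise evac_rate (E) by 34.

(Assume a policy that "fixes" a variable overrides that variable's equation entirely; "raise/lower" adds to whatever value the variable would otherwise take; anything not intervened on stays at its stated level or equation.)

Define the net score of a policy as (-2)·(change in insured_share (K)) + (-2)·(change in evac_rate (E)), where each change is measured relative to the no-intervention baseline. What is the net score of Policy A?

-3428

Baseline:
  Y = 35
  U = 87
  S = 105 − 6·35 + 4·87 = 243
  E = 244 + 6·35 + 3·87 + 2·243 = 1201
  K = 19 − 3·35 + 87 + 3·243 = 730
Policy A (U := 157, E + 34):
  Y = 35
  U = 157
  S = 105 − 6·35 + 4·157 = 523
  E = 244 + 6·35 + 3·157 + 2·523 (+34 from intervention) = 2005
  K = 19 − 3·35 + 157 + 3·523 = 1640
ΔK = 1640 − 730 = 910; ΔE = 2005 − 1201 = 804
Score = (-2)·910 + (-2)·804 = -3428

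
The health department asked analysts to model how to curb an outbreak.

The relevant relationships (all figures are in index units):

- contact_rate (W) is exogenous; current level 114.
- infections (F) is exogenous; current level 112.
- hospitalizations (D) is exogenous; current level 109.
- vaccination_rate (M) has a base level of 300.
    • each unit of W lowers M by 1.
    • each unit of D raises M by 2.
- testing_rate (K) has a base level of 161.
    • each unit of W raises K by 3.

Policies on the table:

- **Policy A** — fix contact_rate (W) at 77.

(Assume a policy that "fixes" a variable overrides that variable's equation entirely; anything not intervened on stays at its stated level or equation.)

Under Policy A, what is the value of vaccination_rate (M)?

441

Policy A (W := 77):
  W = 77
  D = 109
  M = 300 − 77 + 2·109 = 441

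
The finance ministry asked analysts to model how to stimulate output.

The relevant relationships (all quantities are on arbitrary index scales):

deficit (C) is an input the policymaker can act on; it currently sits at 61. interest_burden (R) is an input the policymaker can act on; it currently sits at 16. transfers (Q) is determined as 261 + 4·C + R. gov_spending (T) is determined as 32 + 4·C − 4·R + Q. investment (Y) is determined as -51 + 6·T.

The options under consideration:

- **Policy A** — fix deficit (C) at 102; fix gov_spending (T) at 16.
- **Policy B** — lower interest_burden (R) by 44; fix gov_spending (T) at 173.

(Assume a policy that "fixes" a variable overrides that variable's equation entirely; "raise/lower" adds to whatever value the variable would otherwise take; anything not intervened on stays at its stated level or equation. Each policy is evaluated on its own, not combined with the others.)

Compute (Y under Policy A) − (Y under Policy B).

-942

Policy A (C := 102, T := 16):
  C = 102
  R = 16
  Q = 261 + 4·102 + 16 = 685
  T = 16
  Y = -51 + 6·16 = 45
Policy B (R − 44, T := 173):
  C = 61
  R = 16 − 44 = -28
  Q = 261 + 4·61 + (-28) = 477
  T = 173
  Y = -51 + 6·173 = 987
Y: 45 − 987 = -942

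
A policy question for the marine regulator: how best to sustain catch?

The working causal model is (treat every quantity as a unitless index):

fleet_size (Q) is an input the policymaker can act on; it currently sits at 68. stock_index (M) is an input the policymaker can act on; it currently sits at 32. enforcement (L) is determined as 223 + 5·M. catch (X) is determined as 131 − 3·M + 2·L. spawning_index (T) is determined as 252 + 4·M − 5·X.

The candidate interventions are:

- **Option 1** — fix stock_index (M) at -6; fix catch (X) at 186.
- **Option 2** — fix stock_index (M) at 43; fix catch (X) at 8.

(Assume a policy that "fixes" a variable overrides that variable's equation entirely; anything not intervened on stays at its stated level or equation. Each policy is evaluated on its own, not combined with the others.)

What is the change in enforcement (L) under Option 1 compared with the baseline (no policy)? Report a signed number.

-190

Baseline:
  M = 32
  L = 223 + 5·32 = 383
Option 1 (M := -6, X := 186):
  M = -6
  L = 223 + 5·(-6) = 193
Change in L: 193 − 383 = -190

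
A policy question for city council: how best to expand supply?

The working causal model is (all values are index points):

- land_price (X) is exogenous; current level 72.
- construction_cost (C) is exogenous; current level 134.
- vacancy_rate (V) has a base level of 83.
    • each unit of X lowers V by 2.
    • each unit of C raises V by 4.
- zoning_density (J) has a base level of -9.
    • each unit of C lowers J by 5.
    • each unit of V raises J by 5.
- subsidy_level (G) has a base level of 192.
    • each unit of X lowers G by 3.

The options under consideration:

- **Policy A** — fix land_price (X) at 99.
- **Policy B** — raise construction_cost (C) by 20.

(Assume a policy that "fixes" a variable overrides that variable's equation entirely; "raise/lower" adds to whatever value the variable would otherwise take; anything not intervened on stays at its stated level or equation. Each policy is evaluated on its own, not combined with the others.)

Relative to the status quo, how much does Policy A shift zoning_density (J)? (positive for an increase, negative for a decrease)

-270

Baseline:
  X = 72
  C = 134
  V = 83 − 2·72 + 4·134 = 475
  J = -9 − 5·134 + 5·475 = 1696
Policy A (X := 99):
  X = 99
  C = 134
  V = 83 − 2·99 + 4·134 = 421
  J = -9 − 5·134 + 5·421 = 1426
Change in J: 1426 − 1696 = -270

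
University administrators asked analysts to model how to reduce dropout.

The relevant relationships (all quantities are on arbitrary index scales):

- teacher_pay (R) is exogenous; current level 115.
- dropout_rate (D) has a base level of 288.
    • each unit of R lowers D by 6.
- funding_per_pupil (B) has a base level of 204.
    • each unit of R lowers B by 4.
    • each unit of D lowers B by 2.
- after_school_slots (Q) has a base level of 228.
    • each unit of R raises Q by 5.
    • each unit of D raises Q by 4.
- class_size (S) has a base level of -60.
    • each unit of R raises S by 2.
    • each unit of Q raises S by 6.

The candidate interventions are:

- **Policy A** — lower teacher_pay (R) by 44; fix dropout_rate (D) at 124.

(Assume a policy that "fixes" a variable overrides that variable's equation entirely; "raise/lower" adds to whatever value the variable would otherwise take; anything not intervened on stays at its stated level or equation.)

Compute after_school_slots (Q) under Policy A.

Policy A (R − 44, D := 124):
  R = 115 − 44 = 71
  D = 124
  Q = 228 + 5·71 + 4·124 = 1079

1079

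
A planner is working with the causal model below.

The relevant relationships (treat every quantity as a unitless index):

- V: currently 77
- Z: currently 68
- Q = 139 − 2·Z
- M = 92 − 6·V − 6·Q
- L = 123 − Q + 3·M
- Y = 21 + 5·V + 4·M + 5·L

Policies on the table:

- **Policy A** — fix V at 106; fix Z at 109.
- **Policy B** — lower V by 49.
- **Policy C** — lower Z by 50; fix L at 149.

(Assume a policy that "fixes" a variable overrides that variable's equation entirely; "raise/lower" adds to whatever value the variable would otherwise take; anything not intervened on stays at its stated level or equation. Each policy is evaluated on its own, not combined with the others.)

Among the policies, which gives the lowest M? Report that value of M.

-988

Policy A (V := 106, Z := 109):
  V = 106
  Z = 109
  Q = 139 − 2·109 = -79
  M = 92 − 6·106 − 6·(-79) = -70
Policy B (V − 49):
  V = 77 − 49 = 28
  Z = 68
  Q = 139 − 2·68 = 3
  M = 92 − 6·28 − 6·3 = -94
Policy C (Z − 50, L := 149):
  V = 77
  Z = 68 − 50 = 18
  Q = 139 − 2·18 = 103
  M = 92 − 6·77 − 6·103 = -988
Comparing — Policy A: M=-70, Policy B: M=-94, Policy C: M=-988. Lowest is -988 (Policy C).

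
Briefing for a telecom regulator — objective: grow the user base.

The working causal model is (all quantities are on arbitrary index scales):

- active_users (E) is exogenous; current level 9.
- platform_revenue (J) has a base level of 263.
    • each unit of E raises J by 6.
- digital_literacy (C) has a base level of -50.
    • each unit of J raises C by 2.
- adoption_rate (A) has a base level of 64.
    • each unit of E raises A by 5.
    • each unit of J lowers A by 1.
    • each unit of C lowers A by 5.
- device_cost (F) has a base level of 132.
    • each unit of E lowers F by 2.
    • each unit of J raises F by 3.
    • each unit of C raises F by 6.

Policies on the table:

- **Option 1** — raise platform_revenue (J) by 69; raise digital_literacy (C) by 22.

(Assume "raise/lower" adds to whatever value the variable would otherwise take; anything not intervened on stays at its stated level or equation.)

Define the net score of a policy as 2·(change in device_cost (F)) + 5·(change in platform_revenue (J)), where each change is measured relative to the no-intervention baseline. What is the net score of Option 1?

2679

Baseline:
  E = 9
  J = 263 + 6·9 = 317
  C = -50 + 2·317 = 584
  F = 132 − 2·9 + 3·317 + 6·584 = 4569
Option 1 (J + 69, C + 22):
  E = 9
  J = 263 + 6·9 (+69 from intervention) = 386
  C = -50 + 2·386 (+22 from intervention) = 744
  F = 132 − 2·9 + 3·386 + 6·744 = 5736
ΔF = 5736 − 4569 = 1167; ΔJ = 386 − 317 = 69
Score = 2·1167 + 5·69 = 2679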